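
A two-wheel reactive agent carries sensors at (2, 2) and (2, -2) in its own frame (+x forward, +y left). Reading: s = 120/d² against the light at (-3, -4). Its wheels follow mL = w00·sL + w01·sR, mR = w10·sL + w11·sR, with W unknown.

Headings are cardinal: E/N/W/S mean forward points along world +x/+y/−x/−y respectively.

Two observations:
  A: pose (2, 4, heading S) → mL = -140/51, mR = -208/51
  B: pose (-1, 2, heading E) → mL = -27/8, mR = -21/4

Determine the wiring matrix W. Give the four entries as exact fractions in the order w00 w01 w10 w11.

obs A: pose=(2,4,S) → sL=24/17, sR=8/3, mL=-140/51, mR=-208/51
obs B: pose=(-1,2,E) → sL=3/2, sR=15/4, mL=-27/8, mR=-21/4
sensor matrix S = [[24/17, 8/3], [3/2, 15/4]]; det S = 22/17
solve [mL_A; mL_B] = S·[w00; w01] and [mR_A; mR_B] = S·[w10; w11]:
  w00 = -1, w01 = -1/2, w10 = -1, w11 = -1

-1 -1/2 -1 -1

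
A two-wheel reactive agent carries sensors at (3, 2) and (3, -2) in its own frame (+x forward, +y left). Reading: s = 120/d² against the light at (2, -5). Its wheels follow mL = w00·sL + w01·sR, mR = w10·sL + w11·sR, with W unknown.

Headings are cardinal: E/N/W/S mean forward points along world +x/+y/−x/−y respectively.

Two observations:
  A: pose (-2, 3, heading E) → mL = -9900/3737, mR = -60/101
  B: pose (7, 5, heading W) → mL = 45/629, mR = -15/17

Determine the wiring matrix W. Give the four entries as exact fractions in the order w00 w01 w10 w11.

obs A: pose=(-2,3,E) → sL=120/101, sR=120/37, mL=-9900/3737, mR=-60/101
obs B: pose=(7,5,W) → sL=30/17, sR=30/37, mL=45/629, mR=-15/17
sensor matrix S = [[120/101, 120/37], [30/17, 30/37]]; det S = -302400/63529
solve [mL_A; mL_B] = S·[w00; w01] and [mR_A; mR_B] = S·[w10; w11]:
  w00 = 1/2, w01 = -1, w10 = -1/2, w11 = 0

1/2 -1 -1/2 0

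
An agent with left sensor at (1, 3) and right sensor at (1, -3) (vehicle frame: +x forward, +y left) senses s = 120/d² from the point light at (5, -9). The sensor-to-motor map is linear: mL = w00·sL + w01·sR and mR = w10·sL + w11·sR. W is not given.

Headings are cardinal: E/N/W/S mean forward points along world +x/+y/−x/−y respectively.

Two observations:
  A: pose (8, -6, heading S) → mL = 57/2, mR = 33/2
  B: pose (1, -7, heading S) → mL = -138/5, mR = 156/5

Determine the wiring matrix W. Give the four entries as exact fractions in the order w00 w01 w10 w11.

-1/2 1 1/2 1/2

obs A: pose=(8,-6,S) → sL=3, sR=30, mL=57/2, mR=33/2
obs B: pose=(1,-7,S) → sL=60, sR=12/5, mL=-138/5, mR=156/5
sensor matrix S = [[3, 30], [60, 12/5]]; det S = -8964/5
solve [mL_A; mL_B] = S·[w00; w01] and [mR_A; mR_B] = S·[w10; w11]:
  w00 = -1/2, w01 = 1, w10 = 1/2, w11 = 1/2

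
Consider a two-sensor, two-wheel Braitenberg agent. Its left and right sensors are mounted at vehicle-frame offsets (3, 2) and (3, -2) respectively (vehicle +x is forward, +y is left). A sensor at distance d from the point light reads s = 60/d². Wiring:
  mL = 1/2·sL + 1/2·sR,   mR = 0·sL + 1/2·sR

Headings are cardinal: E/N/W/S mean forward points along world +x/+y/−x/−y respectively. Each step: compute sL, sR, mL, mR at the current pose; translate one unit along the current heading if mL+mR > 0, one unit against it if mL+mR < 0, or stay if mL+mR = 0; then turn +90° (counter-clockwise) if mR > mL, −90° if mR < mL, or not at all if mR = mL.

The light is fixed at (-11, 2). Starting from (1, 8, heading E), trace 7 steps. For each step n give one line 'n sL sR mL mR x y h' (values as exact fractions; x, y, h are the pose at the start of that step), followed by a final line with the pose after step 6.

0 60/289 60/241 15900/69649 30/241 1 8 E
1 10/39 6/13 14/39 3/13 2 8 S
2 60/109 60/149 7740/16241 30/149 2 7 W
3 15/41 3/13 159/533 3/26 1 7 N
4 60/289 60/241 15900/69649 30/241 1 8 E
5 10/39 6/13 14/39 3/13 2 8 S
6 60/109 60/149 7740/16241 30/149 2 7 W
final 1 7 N

n=0: pose=(1,8,E); sL=60/289, sR=60/241; mL=15900/69649, mR=30/241; mL+mR=24570/69649 → advance +1; mR−mL=-30/289 → turn -1·90°
n=1: pose=(2,8,S); sL=10/39, sR=6/13; mL=14/39, mR=3/13; mL+mR=23/39 → advance +1; mR−mL=-5/39 → turn -1·90°
n=2: pose=(2,7,W); sL=60/109, sR=60/149; mL=7740/16241, mR=30/149; mL+mR=11010/16241 → advance +1; mR−mL=-30/109 → turn -1·90°
n=3: pose=(1,7,N); sL=15/41, sR=3/13; mL=159/533, mR=3/26; mL+mR=441/1066 → advance +1; mR−mL=-15/82 → turn -1·90°
n=4: pose=(1,8,E); sL=60/289, sR=60/241; mL=15900/69649, mR=30/241; mL+mR=24570/69649 → advance +1; mR−mL=-30/289 → turn -1·90°
n=5: pose=(2,8,S); sL=10/39, sR=6/13; mL=14/39, mR=3/13; mL+mR=23/39 → advance +1; mR−mL=-5/39 → turn -1·90°
n=6: pose=(2,7,W); sL=60/109, sR=60/149; mL=7740/16241, mR=30/149; mL+mR=11010/16241 → advance +1; mR−mL=-30/109 → turn -1·90°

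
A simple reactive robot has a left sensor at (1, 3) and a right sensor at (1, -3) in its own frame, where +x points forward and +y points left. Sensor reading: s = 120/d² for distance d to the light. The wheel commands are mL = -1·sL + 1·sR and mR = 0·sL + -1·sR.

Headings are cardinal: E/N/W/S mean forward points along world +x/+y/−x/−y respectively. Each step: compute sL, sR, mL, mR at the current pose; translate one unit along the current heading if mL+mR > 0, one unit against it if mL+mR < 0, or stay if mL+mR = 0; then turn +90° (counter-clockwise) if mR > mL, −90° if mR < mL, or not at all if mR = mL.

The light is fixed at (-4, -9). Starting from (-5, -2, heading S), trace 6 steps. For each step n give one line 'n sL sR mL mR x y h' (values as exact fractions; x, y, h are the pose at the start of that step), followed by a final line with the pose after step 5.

0 3 30/13 -9/13 -30/13 -5 -2 S
1 120/29 24/25 -2304/725 -24/25 -5 -1 W
2 60/29 60/29 0 -60/29 -4 -1 S
3 120/37 24/29 -2592/1073 -24/29 -4 0 W
4 3/2 30/17 9/34 -30/17 -3 0 S
5 120/49 120/169 -14400/8281 -120/169 -3 1 W
final -2 1 S

n=0: pose=(-5,-2,S); sL=3, sR=30/13; mL=-9/13, mR=-30/13; mL+mR=-3 → advance -1; mR−mL=-21/13 → turn -1·90°
n=1: pose=(-5,-1,W); sL=120/29, sR=24/25; mL=-2304/725, mR=-24/25; mL+mR=-120/29 → advance -1; mR−mL=1608/725 → turn +1·90°
n=2: pose=(-4,-1,S); sL=60/29, sR=60/29; mL=0, mR=-60/29; mL+mR=-60/29 → advance -1; mR−mL=-60/29 → turn -1·90°
n=3: pose=(-4,0,W); sL=120/37, sR=24/29; mL=-2592/1073, mR=-24/29; mL+mR=-120/37 → advance -1; mR−mL=1704/1073 → turn +1·90°
n=4: pose=(-3,0,S); sL=3/2, sR=30/17; mL=9/34, mR=-30/17; mL+mR=-3/2 → advance -1; mR−mL=-69/34 → turn -1·90°
n=5: pose=(-3,1,W); sL=120/49, sR=120/169; mL=-14400/8281, mR=-120/169; mL+mR=-120/49 → advance -1; mR−mL=8520/8281 → turn +1·90°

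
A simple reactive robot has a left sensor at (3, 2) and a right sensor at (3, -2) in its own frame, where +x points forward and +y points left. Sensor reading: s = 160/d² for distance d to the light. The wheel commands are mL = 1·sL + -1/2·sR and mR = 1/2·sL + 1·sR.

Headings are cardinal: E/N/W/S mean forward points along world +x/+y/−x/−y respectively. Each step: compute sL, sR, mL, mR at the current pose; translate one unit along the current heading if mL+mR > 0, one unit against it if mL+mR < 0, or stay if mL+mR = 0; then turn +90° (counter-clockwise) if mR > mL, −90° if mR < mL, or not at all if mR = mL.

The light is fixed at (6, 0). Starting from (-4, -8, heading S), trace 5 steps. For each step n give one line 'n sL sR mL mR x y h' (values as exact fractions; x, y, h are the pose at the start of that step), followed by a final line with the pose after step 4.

0 32/37 32/53 1104/1961 2032/1961 -4 -8 S
1 80/49 16/17 968/833 1464/833 -4 -9 E
2 160/157 32/17 208/2669 6384/2669 -3 -9 N
3 40/61 8/9 116/549 668/549 -3 -8 W
4 32/37 32/53 1104/1961 2032/1961 -4 -8 S
final -4 -9 E

n=0: pose=(-4,-8,S); sL=32/37, sR=32/53; mL=1104/1961, mR=2032/1961; mL+mR=3136/1961 → advance +1; mR−mL=928/1961 → turn +1·90°
n=1: pose=(-4,-9,E); sL=80/49, sR=16/17; mL=968/833, mR=1464/833; mL+mR=2432/833 → advance +1; mR−mL=496/833 → turn +1·90°
n=2: pose=(-3,-9,N); sL=160/157, sR=32/17; mL=208/2669, mR=6384/2669; mL+mR=6592/2669 → advance +1; mR−mL=6176/2669 → turn +1·90°
n=3: pose=(-3,-8,W); sL=40/61, sR=8/9; mL=116/549, mR=668/549; mL+mR=784/549 → advance +1; mR−mL=184/183 → turn +1·90°
n=4: pose=(-4,-8,S); sL=32/37, sR=32/53; mL=1104/1961, mR=2032/1961; mL+mR=3136/1961 → advance +1; mR−mL=928/1961 → turn +1·90°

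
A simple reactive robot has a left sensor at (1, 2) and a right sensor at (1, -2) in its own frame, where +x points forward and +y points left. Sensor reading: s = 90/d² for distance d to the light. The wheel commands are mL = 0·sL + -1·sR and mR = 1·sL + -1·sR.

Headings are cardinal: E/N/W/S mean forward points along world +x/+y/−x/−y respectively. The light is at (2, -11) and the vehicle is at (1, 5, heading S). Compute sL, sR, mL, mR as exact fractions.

45/113 5/13 -5/13 20/1469

left sensor world pos  = (3, 4); dL² = 226
right sensor world pos = (-1, 4); dR² = 234
sL = 90/226 = 45/113
sR = 90/234 = 5/13
mL = 0·sL + -1·sR = -5/13
mR = 1·sL + -1·sR = 20/1469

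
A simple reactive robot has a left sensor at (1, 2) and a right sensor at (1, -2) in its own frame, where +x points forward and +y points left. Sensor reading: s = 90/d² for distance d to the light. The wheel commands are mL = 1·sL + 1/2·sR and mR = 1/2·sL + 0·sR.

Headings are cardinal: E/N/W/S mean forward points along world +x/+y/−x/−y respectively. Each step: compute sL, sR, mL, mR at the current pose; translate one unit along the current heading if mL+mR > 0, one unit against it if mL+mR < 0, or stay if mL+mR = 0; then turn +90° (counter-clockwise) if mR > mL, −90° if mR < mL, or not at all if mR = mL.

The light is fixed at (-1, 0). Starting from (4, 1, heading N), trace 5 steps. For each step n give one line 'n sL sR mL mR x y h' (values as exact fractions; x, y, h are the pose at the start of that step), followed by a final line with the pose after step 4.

n=0: pose=(4,1,N); sL=90/13, sR=90/53; mL=5355/689, mR=45/13; mL+mR=7740/689 → advance +1; mR−mL=-2970/689 → turn -1·90°
n=1: pose=(4,2,E); sL=45/26, sR=5/2; mL=155/52, mR=45/52; mL+mR=50/13 → advance +1; mR−mL=-55/26 → turn -1·90°
n=2: pose=(5,2,S); sL=18/13, sR=90/17; mL=891/221, mR=9/13; mL+mR=1044/221 → advance +1; mR−mL=-738/221 → turn -1·90°
n=3: pose=(5,1,W); sL=45/13, sR=45/17; mL=2115/442, mR=45/26; mL+mR=1440/221 → advance +1; mR−mL=-675/221 → turn -1·90°
n=4: pose=(4,1,N); sL=90/13, sR=90/53; mL=5355/689, mR=45/13; mL+mR=7740/689 → advance +1; mR−mL=-2970/689 → turn -1·90°

0 90/13 90/53 5355/689 45/13 4 1 N
1 45/26 5/2 155/52 45/52 4 2 E
2 18/13 90/17 891/221 9/13 5 2 S
3 45/13 45/17 2115/442 45/26 5 1 W
4 90/13 90/53 5355/689 45/13 4 1 N
final 4 2 E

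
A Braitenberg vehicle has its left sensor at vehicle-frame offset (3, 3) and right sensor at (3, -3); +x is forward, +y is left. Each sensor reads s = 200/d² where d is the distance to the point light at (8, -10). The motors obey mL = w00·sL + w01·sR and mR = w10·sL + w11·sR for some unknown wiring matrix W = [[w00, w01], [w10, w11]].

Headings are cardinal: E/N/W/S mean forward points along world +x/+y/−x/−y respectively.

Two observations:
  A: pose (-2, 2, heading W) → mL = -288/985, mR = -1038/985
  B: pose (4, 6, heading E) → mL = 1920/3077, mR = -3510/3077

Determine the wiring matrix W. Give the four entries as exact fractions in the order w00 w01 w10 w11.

obs A: pose=(-2,2,W) → sL=4/5, sR=100/197, mL=-288/985, mR=-1038/985
obs B: pose=(4,6,E) → sL=100/181, sR=20/17, mL=1920/3077, mR=-3510/3077
sensor matrix S = [[4/5, 100/197], [100/181, 20/17]]; det S = 400512/606169
solve [mL_A; mL_B] = S·[w00; w01] and [mR_A; mR_B] = S·[w10; w11]:
  w00 = -1, w01 = 1, w10 = -1, w11 = -1/2

-1 1 -1 -1/2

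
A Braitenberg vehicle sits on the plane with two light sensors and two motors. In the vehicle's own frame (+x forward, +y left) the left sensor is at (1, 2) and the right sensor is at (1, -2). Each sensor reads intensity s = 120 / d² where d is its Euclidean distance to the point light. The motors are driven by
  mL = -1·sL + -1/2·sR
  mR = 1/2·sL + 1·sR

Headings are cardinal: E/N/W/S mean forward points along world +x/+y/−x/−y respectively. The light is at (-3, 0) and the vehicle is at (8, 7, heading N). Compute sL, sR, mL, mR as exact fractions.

24/29 120/233 -7332/6757 6276/6757

left sensor world pos  = (6, 8); dL² = 145
right sensor world pos = (10, 8); dR² = 233
sL = 120/145 = 24/29
sR = 120/233 = 120/233
mL = -1·sL + -1/2·sR = -7332/6757
mR = 1/2·sL + 1·sR = 6276/6757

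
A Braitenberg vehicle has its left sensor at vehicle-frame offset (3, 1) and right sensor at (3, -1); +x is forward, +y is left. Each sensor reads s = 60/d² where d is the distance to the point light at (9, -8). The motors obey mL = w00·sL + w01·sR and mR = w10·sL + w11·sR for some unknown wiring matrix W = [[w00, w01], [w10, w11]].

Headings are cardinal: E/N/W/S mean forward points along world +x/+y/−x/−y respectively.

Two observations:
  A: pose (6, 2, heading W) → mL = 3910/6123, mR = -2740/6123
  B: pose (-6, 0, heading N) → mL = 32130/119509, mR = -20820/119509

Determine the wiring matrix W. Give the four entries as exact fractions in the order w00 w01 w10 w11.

1/2 1 -1/2 -1/2

obs A: pose=(6,2,W) → sL=20/39, sR=60/157, mL=3910/6123, mR=-2740/6123
obs B: pose=(-6,0,N) → sL=60/377, sR=60/317, mL=32130/119509, mR=-20820/119509
sensor matrix S = [[20/39, 60/157], [60/377, 60/317]]; det S = 680000/18762913
solve [mL_A; mL_B] = S·[w00; w01] and [mR_A; mR_B] = S·[w10; w11]:
  w00 = 1/2, w01 = 1, w10 = -1/2, w11 = -1/2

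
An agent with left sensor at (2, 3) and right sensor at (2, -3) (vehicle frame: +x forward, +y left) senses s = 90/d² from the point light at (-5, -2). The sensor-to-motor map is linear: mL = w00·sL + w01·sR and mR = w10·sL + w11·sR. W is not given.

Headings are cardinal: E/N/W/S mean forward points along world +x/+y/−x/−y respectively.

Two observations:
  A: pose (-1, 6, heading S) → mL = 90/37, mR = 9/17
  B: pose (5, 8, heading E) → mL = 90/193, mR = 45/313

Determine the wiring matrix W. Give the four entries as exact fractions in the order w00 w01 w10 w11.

obs A: pose=(-1,6,S) → sL=18/17, sR=90/37, mL=90/37, mR=9/17
obs B: pose=(5,8,E) → sL=90/313, sR=90/193, mL=90/193, mR=45/313
sensor matrix S = [[18/17, 90/37], [90/313, 90/193]]; det S = -7814880/37997261
solve [mL_A; mL_B] = S·[w00; w01] and [mR_A; mR_B] = S·[w10; w11]:
  w00 = 0, w01 = 1, w10 = 1/2, w11 = 0

0 1 1/2 0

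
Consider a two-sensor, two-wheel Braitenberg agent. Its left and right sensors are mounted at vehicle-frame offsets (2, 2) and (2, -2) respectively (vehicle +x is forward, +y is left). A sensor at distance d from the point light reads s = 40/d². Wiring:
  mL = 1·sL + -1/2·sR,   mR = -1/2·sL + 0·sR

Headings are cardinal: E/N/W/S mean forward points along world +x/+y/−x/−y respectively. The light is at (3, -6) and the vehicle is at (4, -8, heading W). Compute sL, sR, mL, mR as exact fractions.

left sensor world pos  = (2, -10); dL² = 17
right sensor world pos = (2, -6); dR² = 1
sL = 40/17 = 40/17
sR = 40/1 = 40
mL = 1·sL + -1/2·sR = -300/17
mR = -1/2·sL + 0·sR = -20/17

40/17 40 -300/17 -20/17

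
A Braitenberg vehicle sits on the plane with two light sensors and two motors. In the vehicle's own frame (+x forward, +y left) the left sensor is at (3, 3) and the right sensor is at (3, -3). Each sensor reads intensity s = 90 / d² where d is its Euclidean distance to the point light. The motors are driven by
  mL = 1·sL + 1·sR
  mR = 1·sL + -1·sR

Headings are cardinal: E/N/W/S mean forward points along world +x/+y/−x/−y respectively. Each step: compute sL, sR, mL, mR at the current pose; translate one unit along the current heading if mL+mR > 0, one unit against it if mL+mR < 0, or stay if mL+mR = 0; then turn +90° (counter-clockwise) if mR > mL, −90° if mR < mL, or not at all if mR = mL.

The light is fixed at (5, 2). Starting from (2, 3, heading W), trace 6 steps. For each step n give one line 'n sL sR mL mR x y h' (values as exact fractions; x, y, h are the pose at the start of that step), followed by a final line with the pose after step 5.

n=0: pose=(2,3,W); sL=9/4, sR=45/26; mL=207/52, mR=27/52; mL+mR=9/2 → advance +1; mR−mL=-45/13 → turn -1·90°
n=1: pose=(1,3,N); sL=18/13, sR=90/17; mL=1476/221, mR=-864/221; mL+mR=36/13 → advance +1; mR−mL=-180/17 → turn -1·90°
n=2: pose=(1,4,E); sL=45/13, sR=45; mL=630/13, mR=-540/13; mL+mR=90/13 → advance +1; mR−mL=-90 → turn -1·90°
n=3: pose=(2,4,S); sL=90, sR=90/37; mL=3420/37, mR=3240/37; mL+mR=180 → advance +1; mR−mL=-180/37 → turn -1·90°
n=4: pose=(2,3,W); sL=9/4, sR=45/26; mL=207/52, mR=27/52; mL+mR=9/2 → advance +1; mR−mL=-45/13 → turn -1·90°
n=5: pose=(1,3,N); sL=18/13, sR=90/17; mL=1476/221, mR=-864/221; mL+mR=36/13 → advance +1; mR−mL=-180/17 → turn -1·90°

0 9/4 45/26 207/52 27/52 2 3 W
1 18/13 90/17 1476/221 -864/221 1 3 N
2 45/13 45 630/13 -540/13 1 4 E
3 90 90/37 3420/37 3240/37 2 4 S
4 9/4 45/26 207/52 27/52 2 3 W
5 18/13 90/17 1476/221 -864/221 1 3 N
final 1 4 E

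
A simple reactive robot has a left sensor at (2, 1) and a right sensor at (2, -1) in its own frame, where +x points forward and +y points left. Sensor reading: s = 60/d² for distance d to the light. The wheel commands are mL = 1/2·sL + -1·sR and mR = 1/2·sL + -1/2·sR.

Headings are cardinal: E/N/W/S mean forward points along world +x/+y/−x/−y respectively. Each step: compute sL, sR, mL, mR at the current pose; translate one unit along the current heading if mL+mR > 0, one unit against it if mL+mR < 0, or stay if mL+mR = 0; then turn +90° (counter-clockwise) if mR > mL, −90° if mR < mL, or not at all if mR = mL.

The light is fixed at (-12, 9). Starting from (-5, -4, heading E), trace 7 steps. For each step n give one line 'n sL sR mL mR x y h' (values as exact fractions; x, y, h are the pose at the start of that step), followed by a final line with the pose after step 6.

n=0: pose=(-5,-4,E); sL=4/15, sR=60/277; mL=-346/4155, mR=104/4155; mL+mR=-242/4155 → advance -1; mR−mL=30/277 → turn +1·90°
n=1: pose=(-6,-4,N); sL=30/73, sR=6/17; mL=-183/1241, mR=36/1241; mL+mR=-147/1241 → advance -1; mR−mL=3/17 → turn +1·90°
n=2: pose=(-6,-5,W); sL=60/241, sR=12/37; mL=-1782/8917, mR=-336/8917; mL+mR=-2118/8917 → advance -1; mR−mL=6/37 → turn +1·90°
n=3: pose=(-5,-5,S); sL=3/16, sR=15/73; mL=-261/2336, mR=-21/2336; mL+mR=-141/1168 → advance -1; mR−mL=15/146 → turn +1·90°
n=4: pose=(-5,-4,E); sL=4/15, sR=60/277; mL=-346/4155, mR=104/4155; mL+mR=-242/4155 → advance -1; mR−mL=30/277 → turn +1·90°
n=5: pose=(-6,-4,N); sL=30/73, sR=6/17; mL=-183/1241, mR=36/1241; mL+mR=-147/1241 → advance -1; mR−mL=3/17 → turn +1·90°
n=6: pose=(-6,-5,W); sL=60/241, sR=12/37; mL=-1782/8917, mR=-336/8917; mL+mR=-2118/8917 → advance -1; mR−mL=6/37 → turn +1·90°

0 4/15 60/277 -346/4155 104/4155 -5 -4 E
1 30/73 6/17 -183/1241 36/1241 -6 -4 N
2 60/241 12/37 -1782/8917 -336/8917 -6 -5 W
3 3/16 15/73 -261/2336 -21/2336 -5 -5 S
4 4/15 60/277 -346/4155 104/4155 -5 -4 E
5 30/73 6/17 -183/1241 36/1241 -6 -4 N
6 60/241 12/37 -1782/8917 -336/8917 -6 -5 W
final -5 -5 S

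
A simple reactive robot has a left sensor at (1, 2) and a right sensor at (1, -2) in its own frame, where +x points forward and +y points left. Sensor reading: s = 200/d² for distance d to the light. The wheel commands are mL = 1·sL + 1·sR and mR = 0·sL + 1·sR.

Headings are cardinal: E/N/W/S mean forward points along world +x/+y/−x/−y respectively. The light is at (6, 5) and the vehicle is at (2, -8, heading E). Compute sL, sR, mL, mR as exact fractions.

left sensor world pos  = (3, -6); dL² = 130
right sensor world pos = (3, -10); dR² = 234
sL = 200/130 = 20/13
sR = 200/234 = 100/117
mL = 1·sL + 1·sR = 280/117
mR = 0·sL + 1·sR = 100/117

20/13 100/117 280/117 100/117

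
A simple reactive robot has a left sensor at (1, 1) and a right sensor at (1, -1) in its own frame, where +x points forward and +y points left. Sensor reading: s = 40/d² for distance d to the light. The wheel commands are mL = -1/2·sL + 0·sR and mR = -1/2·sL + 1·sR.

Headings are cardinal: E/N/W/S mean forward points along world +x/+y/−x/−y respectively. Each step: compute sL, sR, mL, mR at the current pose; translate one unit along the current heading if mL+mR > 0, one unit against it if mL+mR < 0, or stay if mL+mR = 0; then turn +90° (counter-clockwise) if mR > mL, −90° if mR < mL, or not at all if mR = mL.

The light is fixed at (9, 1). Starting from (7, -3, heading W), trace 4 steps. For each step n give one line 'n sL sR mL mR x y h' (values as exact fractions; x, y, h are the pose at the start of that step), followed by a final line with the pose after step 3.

n=0: pose=(7,-3,W); sL=20/17, sR=20/9; mL=-10/17, mR=250/153; mL+mR=160/153 → advance +1; mR−mL=20/9 → turn +1·90°
n=1: pose=(6,-3,S); sL=40/29, sR=40/41; mL=-20/29, mR=340/1189; mL+mR=-480/1189 → advance -1; mR−mL=40/41 → turn +1·90°
n=2: pose=(6,-2,E); sL=5, sR=2; mL=-5/2, mR=-1/2; mL+mR=-3 → advance -1; mR−mL=2 → turn +1·90°
n=3: pose=(5,-2,N); sL=40/29, sR=40/13; mL=-20/29, mR=900/377; mL+mR=640/377 → advance +1; mR−mL=40/13 → turn +1·90°

0 20/17 20/9 -10/17 250/153 7 -3 W
1 40/29 40/41 -20/29 340/1189 6 -3 S
2 5 2 -5/2 -1/2 6 -2 E
3 40/29 40/13 -20/29 900/377 5 -2 N
final 5 -1 W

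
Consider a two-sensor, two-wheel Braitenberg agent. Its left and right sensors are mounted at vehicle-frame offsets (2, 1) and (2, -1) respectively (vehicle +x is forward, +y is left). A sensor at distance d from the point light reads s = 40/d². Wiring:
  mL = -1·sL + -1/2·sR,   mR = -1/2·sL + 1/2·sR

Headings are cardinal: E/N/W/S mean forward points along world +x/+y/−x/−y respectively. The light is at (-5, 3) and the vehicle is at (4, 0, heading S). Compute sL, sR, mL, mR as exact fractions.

left sensor world pos  = (5, -2); dL² = 125
right sensor world pos = (3, -2); dR² = 89
sL = 40/125 = 8/25
sR = 40/89 = 40/89
mL = -1·sL + -1/2·sR = -1212/2225
mR = -1/2·sL + 1/2·sR = 144/2225

8/25 40/89 -1212/2225 144/2225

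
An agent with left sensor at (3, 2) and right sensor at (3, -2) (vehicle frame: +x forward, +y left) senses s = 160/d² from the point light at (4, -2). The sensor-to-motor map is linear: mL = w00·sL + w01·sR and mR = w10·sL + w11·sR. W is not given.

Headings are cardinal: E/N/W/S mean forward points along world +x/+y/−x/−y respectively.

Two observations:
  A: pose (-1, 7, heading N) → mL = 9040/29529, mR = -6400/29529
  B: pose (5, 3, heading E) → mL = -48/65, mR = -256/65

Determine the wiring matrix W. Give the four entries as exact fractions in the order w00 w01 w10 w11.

1 -1/2 1 -1

obs A: pose=(-1,7,N) → sL=160/193, sR=160/153, mL=9040/29529, mR=-6400/29529
obs B: pose=(5,3,E) → sL=32/13, sR=32/5, mL=-48/65, mR=-256/65
sensor matrix S = [[160/193, 160/153], [32/13, 32/5]]; det S = 1048576/383877
solve [mL_A; mL_B] = S·[w00; w01] and [mR_A; mR_B] = S·[w10; w11]:
  w00 = 1, w01 = -1/2, w10 = 1, w11 = -1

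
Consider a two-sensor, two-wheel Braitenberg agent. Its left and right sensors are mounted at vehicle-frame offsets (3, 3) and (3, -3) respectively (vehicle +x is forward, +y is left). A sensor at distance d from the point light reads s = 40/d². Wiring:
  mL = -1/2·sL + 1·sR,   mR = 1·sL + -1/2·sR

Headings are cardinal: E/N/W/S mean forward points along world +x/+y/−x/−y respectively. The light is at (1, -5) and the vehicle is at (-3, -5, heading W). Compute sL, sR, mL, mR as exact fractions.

20/29 20/29 10/29 10/29

left sensor world pos  = (-6, -8); dL² = 58
right sensor world pos = (-6, -2); dR² = 58
sL = 40/58 = 20/29
sR = 40/58 = 20/29
mL = -1/2·sL + 1·sR = 10/29
mR = 1·sL + -1/2·sR = 10/29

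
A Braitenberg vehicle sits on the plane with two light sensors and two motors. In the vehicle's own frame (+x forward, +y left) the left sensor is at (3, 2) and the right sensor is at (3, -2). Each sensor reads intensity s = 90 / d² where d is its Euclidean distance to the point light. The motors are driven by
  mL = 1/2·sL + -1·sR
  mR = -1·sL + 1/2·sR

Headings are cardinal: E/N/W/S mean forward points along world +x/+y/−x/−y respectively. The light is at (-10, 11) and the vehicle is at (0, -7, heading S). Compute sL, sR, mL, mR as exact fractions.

left sensor world pos  = (2, -10); dL² = 585
right sensor world pos = (-2, -10); dR² = 505
sL = 90/585 = 2/13
sR = 90/505 = 18/101
mL = 1/2·sL + -1·sR = -133/1313
mR = -1·sL + 1/2·sR = -85/1313

2/13 18/101 -133/1313 -85/1313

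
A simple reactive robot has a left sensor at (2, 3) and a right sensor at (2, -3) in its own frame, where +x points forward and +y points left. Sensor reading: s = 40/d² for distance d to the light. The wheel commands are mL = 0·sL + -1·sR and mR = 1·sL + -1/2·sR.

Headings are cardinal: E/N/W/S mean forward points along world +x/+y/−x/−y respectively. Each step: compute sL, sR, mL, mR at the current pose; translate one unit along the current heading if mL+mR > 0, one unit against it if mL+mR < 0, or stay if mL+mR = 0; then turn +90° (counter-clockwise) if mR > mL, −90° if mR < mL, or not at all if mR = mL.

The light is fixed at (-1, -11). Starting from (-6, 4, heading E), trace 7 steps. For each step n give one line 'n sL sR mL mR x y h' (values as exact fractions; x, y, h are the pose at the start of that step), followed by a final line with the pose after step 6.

0 40/333 40/153 -40/153 -20/1887 -6 4 E
1 4/37 20/149 -20/149 226/5513 -7 4 N
2 8/37 40/353 -40/353 2084/13061 -7 3 W
3 1/4 10/61 -10/61 41/244 -8 3 S
4 40/281 8/25 -8/25 -124/7025 -8 2 E
5 20/173 4/25 -4/25 154/4325 -9 2 N
6 40/181 8/65 -8/65 1876/11765 -9 1 W
final -10 1 S

n=0: pose=(-6,4,E); sL=40/333, sR=40/153; mL=-40/153, mR=-20/1887; mL+mR=-1540/5661 → advance -1; mR−mL=1420/5661 → turn +1·90°
n=1: pose=(-7,4,N); sL=4/37, sR=20/149; mL=-20/149, mR=226/5513; mL+mR=-514/5513 → advance -1; mR−mL=966/5513 → turn +1·90°
n=2: pose=(-7,3,W); sL=8/37, sR=40/353; mL=-40/353, mR=2084/13061; mL+mR=604/13061 → advance +1; mR−mL=3564/13061 → turn +1·90°
n=3: pose=(-8,3,S); sL=1/4, sR=10/61; mL=-10/61, mR=41/244; mL+mR=1/244 → advance +1; mR−mL=81/244 → turn +1·90°
n=4: pose=(-8,2,E); sL=40/281, sR=8/25; mL=-8/25, mR=-124/7025; mL+mR=-2372/7025 → advance -1; mR−mL=2124/7025 → turn +1·90°
n=5: pose=(-9,2,N); sL=20/173, sR=4/25; mL=-4/25, mR=154/4325; mL+mR=-538/4325 → advance -1; mR−mL=846/4325 → turn +1·90°
n=6: pose=(-9,1,W); sL=40/181, sR=8/65; mL=-8/65, mR=1876/11765; mL+mR=428/11765 → advance +1; mR−mL=3324/11765 → turn +1·90°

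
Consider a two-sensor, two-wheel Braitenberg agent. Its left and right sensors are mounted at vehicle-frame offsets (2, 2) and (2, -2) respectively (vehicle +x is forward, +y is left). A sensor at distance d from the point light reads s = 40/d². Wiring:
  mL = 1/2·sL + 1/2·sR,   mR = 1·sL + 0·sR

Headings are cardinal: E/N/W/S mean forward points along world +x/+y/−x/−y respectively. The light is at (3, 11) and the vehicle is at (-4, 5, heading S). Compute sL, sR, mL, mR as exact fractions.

left sensor world pos  = (-2, 3); dL² = 89
right sensor world pos = (-6, 3); dR² = 145
sL = 40/89 = 40/89
sR = 40/145 = 8/29
mL = 1/2·sL + 1/2·sR = 936/2581
mR = 1·sL + 0·sR = 40/89

40/89 8/29 936/2581 40/89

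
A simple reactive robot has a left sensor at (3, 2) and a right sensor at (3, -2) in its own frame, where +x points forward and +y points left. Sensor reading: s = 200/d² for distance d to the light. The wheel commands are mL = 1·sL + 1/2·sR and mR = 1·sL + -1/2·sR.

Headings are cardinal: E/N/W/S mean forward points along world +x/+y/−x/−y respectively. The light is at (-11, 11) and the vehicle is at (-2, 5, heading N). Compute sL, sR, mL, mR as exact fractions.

left sensor world pos  = (-4, 8); dL² = 58
right sensor world pos = (0, 8); dR² = 130
sL = 200/58 = 100/29
sR = 200/130 = 20/13
mL = 1·sL + 1/2·sR = 1590/377
mR = 1·sL + -1/2·sR = 1010/377

100/29 20/13 1590/377 1010/377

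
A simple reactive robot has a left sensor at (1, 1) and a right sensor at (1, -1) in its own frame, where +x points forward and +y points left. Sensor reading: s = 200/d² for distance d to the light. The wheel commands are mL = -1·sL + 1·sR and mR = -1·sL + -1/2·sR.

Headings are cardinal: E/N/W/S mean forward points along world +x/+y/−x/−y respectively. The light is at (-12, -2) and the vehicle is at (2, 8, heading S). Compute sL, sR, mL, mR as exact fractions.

left sensor world pos  = (3, 7); dL² = 306
right sensor world pos = (1, 7); dR² = 250
sL = 200/306 = 100/153
sR = 200/250 = 4/5
mL = -1·sL + 1·sR = 112/765
mR = -1·sL + -1/2·sR = -806/765

100/153 4/5 112/765 -806/765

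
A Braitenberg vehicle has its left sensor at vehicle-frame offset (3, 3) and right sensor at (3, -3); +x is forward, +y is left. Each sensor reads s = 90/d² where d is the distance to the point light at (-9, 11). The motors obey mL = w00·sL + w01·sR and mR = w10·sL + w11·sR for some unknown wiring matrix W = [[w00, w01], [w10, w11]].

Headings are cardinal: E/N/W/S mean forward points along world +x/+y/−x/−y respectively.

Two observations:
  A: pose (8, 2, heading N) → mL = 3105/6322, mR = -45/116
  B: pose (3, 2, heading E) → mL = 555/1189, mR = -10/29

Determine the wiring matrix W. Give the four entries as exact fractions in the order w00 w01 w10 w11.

1 1/2 -1 0

obs A: pose=(8,2,N) → sL=45/116, sR=45/218, mL=3105/6322, mR=-45/116
obs B: pose=(3,2,E) → sL=10/29, sR=10/41, mL=555/1189, mR=-10/29
sensor matrix S = [[45/116, 45/218], [10/29, 10/41]]; det S = 6075/259202
solve [mL_A; mL_B] = S·[w00; w01] and [mR_A; mR_B] = S·[w10; w11]:
  w00 = 1, w01 = 1/2, w10 = -1, w11 = 0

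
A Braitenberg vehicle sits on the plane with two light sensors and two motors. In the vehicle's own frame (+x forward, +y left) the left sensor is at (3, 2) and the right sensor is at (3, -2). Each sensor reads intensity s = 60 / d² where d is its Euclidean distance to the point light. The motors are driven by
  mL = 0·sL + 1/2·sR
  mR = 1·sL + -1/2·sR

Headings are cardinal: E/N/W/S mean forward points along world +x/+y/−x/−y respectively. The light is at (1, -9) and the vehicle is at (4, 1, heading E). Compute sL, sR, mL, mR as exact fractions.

1/3 3/5 3/10 1/30

left sensor world pos  = (7, 3); dL² = 180
right sensor world pos = (7, -1); dR² = 100
sL = 60/180 = 1/3
sR = 60/100 = 3/5
mL = 0·sL + 1/2·sR = 3/10
mR = 1·sL + -1/2·sR = 1/30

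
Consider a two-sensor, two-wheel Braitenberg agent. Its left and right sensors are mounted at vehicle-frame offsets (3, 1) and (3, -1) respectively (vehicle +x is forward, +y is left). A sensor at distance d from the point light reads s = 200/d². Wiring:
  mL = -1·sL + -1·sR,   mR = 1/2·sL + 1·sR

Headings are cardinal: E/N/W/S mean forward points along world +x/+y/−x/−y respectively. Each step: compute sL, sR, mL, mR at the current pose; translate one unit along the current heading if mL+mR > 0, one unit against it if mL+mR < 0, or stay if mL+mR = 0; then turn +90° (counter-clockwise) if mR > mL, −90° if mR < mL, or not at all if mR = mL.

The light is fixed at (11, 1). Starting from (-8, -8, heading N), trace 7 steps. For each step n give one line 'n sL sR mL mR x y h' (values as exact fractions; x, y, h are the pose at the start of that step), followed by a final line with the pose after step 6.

n=0: pose=(-8,-8,N); sL=50/109, sR=5/9; mL=-995/981, mR=770/981; mL+mR=-25/109 → advance -1; mR−mL=1765/981 → turn +1·90°
n=1: pose=(-8,-9,W); sL=40/121, sR=40/113; mL=-9360/13673, mR=7100/13673; mL+mR=-20/121 → advance -1; mR−mL=16460/13673 → turn +1·90°
n=2: pose=(-7,-9,S); sL=100/229, sR=20/53; mL=-9880/12137, mR=7230/12137; mL+mR=-50/229 → advance -1; mR−mL=17110/12137 → turn +1·90°
n=3: pose=(-7,-8,E); sL=200/289, sR=8/13; mL=-4912/3757, mR=3612/3757; mL+mR=-100/289 → advance -1; mR−mL=8524/3757 → turn +1·90°
n=4: pose=(-8,-8,N); sL=50/109, sR=5/9; mL=-995/981, mR=770/981; mL+mR=-25/109 → advance -1; mR−mL=1765/981 → turn +1·90°
n=5: pose=(-8,-9,W); sL=40/121, sR=40/113; mL=-9360/13673, mR=7100/13673; mL+mR=-20/121 → advance -1; mR−mL=16460/13673 → turn +1·90°
n=6: pose=(-7,-9,S); sL=100/229, sR=20/53; mL=-9880/12137, mR=7230/12137; mL+mR=-50/229 → advance -1; mR−mL=17110/12137 → turn +1·90°

0 50/109 5/9 -995/981 770/981 -8 -8 N
1 40/121 40/113 -9360/13673 7100/13673 -8 -9 W
2 100/229 20/53 -9880/12137 7230/12137 -7 -9 S
3 200/289 8/13 -4912/3757 3612/3757 -7 -8 E
4 50/109 5/9 -995/981 770/981 -8 -8 N
5 40/121 40/113 -9360/13673 7100/13673 -8 -9 W
6 100/229 20/53 -9880/12137 7230/12137 -7 -9 S
final -7 -8 E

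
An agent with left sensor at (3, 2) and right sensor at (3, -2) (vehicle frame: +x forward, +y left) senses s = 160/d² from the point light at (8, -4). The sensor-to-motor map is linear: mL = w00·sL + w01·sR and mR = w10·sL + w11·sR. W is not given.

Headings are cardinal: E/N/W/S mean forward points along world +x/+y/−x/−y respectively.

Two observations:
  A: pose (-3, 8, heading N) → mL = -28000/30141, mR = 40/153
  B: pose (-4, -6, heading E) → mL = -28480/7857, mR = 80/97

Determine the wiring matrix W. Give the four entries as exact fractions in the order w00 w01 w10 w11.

obs A: pose=(-3,8,N) → sL=80/197, sR=80/153, mL=-28000/30141, mR=40/153
obs B: pose=(-4,-6,E) → sL=160/81, sR=160/97, mL=-28480/7857, mR=80/97
sensor matrix S = [[80/197, 80/153], [160/81, 160/97]]; det S = -85964800/236817837
solve [mL_A; mL_B] = S·[w00; w01] and [mR_A; mR_B] = S·[w10; w11]:
  w00 = -1, w01 = -1, w10 = 0, w11 = 1/2

-1 -1 0 1/2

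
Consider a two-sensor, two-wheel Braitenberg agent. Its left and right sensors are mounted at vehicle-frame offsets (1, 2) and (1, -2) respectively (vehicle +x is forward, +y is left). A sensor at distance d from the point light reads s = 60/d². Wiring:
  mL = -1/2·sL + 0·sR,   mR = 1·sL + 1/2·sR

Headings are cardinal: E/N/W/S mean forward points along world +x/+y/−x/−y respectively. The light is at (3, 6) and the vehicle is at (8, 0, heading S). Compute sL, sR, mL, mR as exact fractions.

left sensor world pos  = (10, -1); dL² = 98
right sensor world pos = (6, -1); dR² = 58
sL = 60/98 = 30/49
sR = 60/58 = 30/29
mL = -1/2·sL + 0·sR = -15/49
mR = 1·sL + 1/2·sR = 1605/1421

30/49 30/29 -15/49 1605/1421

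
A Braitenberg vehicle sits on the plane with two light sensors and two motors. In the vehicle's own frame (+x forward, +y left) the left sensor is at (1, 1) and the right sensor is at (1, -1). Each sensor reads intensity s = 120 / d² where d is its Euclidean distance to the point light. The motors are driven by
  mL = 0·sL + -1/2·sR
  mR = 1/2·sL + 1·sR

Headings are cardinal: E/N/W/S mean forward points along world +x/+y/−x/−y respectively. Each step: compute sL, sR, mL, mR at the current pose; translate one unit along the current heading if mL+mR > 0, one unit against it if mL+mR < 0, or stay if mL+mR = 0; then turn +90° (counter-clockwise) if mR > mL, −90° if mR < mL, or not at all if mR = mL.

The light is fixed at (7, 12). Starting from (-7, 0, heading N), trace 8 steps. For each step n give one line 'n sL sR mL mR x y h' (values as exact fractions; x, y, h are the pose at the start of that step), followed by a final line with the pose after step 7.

0 60/173 12/29 -6/29 2946/5017 -7 0 N
1 40/123 24/65 -12/65 4252/7995 -7 1 W
2 6/17 3/10 -3/20 81/170 -8 1 S
3 120/317 24/73 -12/73 11988/23141 -8 0 E
4 60/173 12/29 -6/29 2946/5017 -7 0 N
5 40/123 24/65 -12/65 4252/7995 -7 1 W
6 6/17 3/10 -3/20 81/170 -8 1 S
7 120/317 24/73 -12/73 11988/23141 -8 0 E
final -7 0 N

n=0: pose=(-7,0,N); sL=60/173, sR=12/29; mL=-6/29, mR=2946/5017; mL+mR=1908/5017 → advance +1; mR−mL=3984/5017 → turn +1·90°
n=1: pose=(-7,1,W); sL=40/123, sR=24/65; mL=-12/65, mR=4252/7995; mL+mR=2776/7995 → advance +1; mR−mL=5728/7995 → turn +1·90°
n=2: pose=(-8,1,S); sL=6/17, sR=3/10; mL=-3/20, mR=81/170; mL+mR=111/340 → advance +1; mR−mL=213/340 → turn +1·90°
n=3: pose=(-8,0,E); sL=120/317, sR=24/73; mL=-12/73, mR=11988/23141; mL+mR=8184/23141 → advance +1; mR−mL=15792/23141 → turn +1·90°
n=4: pose=(-7,0,N); sL=60/173, sR=12/29; mL=-6/29, mR=2946/5017; mL+mR=1908/5017 → advance +1; mR−mL=3984/5017 → turn +1·90°
n=5: pose=(-7,1,W); sL=40/123, sR=24/65; mL=-12/65, mR=4252/7995; mL+mR=2776/7995 → advance +1; mR−mL=5728/7995 → turn +1·90°
n=6: pose=(-8,1,S); sL=6/17, sR=3/10; mL=-3/20, mR=81/170; mL+mR=111/340 → advance +1; mR−mL=213/340 → turn +1·90°
n=7: pose=(-8,0,E); sL=120/317, sR=24/73; mL=-12/73, mR=11988/23141; mL+mR=8184/23141 → advance +1; mR−mL=15792/23141 → turn +1·90°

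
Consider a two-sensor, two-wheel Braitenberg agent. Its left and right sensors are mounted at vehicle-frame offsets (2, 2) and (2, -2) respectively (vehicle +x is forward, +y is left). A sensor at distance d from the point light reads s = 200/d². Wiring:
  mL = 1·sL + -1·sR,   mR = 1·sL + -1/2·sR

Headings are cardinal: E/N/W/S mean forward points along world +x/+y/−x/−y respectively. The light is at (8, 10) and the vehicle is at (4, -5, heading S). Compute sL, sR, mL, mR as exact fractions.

200/293 8/13 256/3809 1428/3809

left sensor world pos  = (6, -7); dL² = 293
right sensor world pos = (2, -7); dR² = 325
sL = 200/293 = 200/293
sR = 200/325 = 8/13
mL = 1·sL + -1·sR = 256/3809
mR = 1·sL + -1/2·sR = 1428/3809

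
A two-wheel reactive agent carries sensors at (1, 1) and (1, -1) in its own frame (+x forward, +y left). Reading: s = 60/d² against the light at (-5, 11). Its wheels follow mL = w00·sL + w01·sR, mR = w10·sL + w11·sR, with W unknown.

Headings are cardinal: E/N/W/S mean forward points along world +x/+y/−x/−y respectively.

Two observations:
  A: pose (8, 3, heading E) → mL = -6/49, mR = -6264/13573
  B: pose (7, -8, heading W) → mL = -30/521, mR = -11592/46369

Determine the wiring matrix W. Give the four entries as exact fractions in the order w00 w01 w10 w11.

obs A: pose=(8,3,E) → sL=12/49, sR=60/277, mL=-6/49, mR=-6264/13573
obs B: pose=(7,-8,W) → sL=60/521, sR=12/89, mL=-30/521, mR=-11592/46369
sensor matrix S = [[12/49, 60/277], [60/521, 12/89]]; det S = 5082048/629366437
solve [mL_A; mL_B] = S·[w00; w01] and [mR_A; mR_B] = S·[w10; w11]:
  w00 = -1/2, w01 = 0, w10 = -1, w11 = -1

-1/2 0 -1 -1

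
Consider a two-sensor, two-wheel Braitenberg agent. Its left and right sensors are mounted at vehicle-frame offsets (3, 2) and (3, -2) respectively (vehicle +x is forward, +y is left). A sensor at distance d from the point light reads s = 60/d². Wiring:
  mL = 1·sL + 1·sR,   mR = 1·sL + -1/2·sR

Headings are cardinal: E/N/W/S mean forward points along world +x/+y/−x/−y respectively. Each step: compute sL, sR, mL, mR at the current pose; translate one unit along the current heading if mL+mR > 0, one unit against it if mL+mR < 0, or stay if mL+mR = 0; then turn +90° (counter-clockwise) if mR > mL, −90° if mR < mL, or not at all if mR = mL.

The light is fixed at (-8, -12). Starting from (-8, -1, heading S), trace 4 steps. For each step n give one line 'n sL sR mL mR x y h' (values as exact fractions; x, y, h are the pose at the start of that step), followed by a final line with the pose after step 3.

n=0: pose=(-8,-1,S); sL=15/17, sR=15/17; mL=30/17, mR=15/34; mL+mR=75/34 → advance +1; mR−mL=-45/34 → turn -1·90°
n=1: pose=(-8,-2,W); sL=60/73, sR=20/51; mL=4520/3723, mR=2330/3723; mL+mR=6850/3723 → advance +1; mR−mL=-10/17 → turn -1·90°
n=2: pose=(-9,-2,N); sL=30/89, sR=6/17; mL=1044/1513, mR=243/1513; mL+mR=1287/1513 → advance +1; mR−mL=-9/17 → turn -1·90°
n=3: pose=(-9,-1,E); sL=60/173, sR=12/17; mL=3096/2941, mR=-18/2941; mL+mR=3078/2941 → advance +1; mR−mL=-18/17 → turn -1·90°

0 15/17 15/17 30/17 15/34 -8 -1 S
1 60/73 20/51 4520/3723 2330/3723 -8 -2 W
2 30/89 6/17 1044/1513 243/1513 -9 -2 N
3 60/173 12/17 3096/2941 -18/2941 -9 -1 E
final -8 -1 S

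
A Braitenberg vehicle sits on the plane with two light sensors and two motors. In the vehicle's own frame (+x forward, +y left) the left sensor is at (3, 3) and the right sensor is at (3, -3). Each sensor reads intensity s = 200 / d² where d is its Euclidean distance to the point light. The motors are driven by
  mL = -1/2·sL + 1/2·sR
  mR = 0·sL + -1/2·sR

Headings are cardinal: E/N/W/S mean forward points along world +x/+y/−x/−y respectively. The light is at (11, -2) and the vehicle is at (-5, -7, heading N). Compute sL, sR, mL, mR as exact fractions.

40/73 200/173 3840/12629 -100/173

left sensor world pos  = (-8, -4); dL² = 365
right sensor world pos = (-2, -4); dR² = 173
sL = 200/365 = 40/73
sR = 200/173 = 200/173
mL = -1/2·sL + 1/2·sR = 3840/12629
mR = 0·sL + -1/2·sR = -100/173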